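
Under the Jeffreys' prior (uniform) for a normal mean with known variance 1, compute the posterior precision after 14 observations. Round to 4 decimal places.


Prior precision = 0 (flat prior).
Post. prec. = 0 + n/var = 14/1 = 14.0

14.0


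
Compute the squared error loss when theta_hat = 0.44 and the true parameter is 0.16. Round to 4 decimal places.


L = (theta_hat - theta_true)^2
= (0.44 - 0.16)^2
= 0.28^2 = 0.0784

0.0784


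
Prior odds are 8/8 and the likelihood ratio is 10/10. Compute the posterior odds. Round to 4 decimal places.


Posterior odds = prior odds * likelihood ratio
= (8/8) * (10/10)
= 80 / 80
= 1.0

1.0


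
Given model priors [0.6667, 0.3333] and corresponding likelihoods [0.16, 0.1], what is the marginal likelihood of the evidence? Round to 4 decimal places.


P(E) = sum_i P(M_i) P(E|M_i)
= 0.1067 + 0.0333
= 0.14

0.14


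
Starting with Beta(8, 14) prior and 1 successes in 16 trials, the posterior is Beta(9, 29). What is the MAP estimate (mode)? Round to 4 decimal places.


The mode of Beta(a, b) when a > 1 and b > 1 is (a-1)/(a+b-2)
= (9 - 1) / (9 + 29 - 2)
= 8 / 36
= 0.2222

0.2222


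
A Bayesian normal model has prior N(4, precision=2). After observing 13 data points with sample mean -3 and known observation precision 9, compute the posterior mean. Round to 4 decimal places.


Posterior mean = (prior_precision * prior_mean + n * data_precision * data_mean) / (prior_precision + n * data_precision)
Numerator = 2*4 + 13*9*-3 = -343
Denominator = 2 + 13*9 = 119
Posterior mean = -2.8824

-2.8824


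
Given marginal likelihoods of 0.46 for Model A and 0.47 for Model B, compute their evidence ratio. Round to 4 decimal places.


Ratio = ML(A) / ML(B) = 0.46/0.47
= 0.9787

0.9787


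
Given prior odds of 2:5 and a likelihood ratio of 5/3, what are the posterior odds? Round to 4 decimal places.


Posterior odds = prior odds * LR
Prior odds = 2/5 = 0.4
LR = 5/3 = 1.6667
Posterior odds = 0.4 * 1.6667 = 0.6667

0.6667


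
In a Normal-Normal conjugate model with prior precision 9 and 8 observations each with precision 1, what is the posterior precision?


Posterior precision = prior precision + n * observation precision
= 9 + 8 * 1
= 9 + 8 = 17

17


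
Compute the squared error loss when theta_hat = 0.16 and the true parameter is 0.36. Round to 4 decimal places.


L = (theta_hat - theta_true)^2
= (0.16 - 0.36)^2
= -0.2^2 = 0.04

0.04


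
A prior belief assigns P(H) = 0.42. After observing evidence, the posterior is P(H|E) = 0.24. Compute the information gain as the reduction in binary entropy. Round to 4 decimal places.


H(prior) = -0.42*log2(0.42) - 0.58*log2(0.58)
= 0.9815
H(post) = -0.24*log2(0.24) - 0.76*log2(0.76)
= 0.795
IG = 0.9815 - 0.795 = 0.1864

0.1864


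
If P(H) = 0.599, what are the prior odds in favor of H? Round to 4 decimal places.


Prior odds = P(H) / (1 - P(H))
= 0.599 / 0.401
= 1.4938

1.4938


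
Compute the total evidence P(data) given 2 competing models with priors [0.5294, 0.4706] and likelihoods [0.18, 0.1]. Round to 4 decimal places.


Marginal likelihood = sum P(model_i) * P(data|model_i)
Model 1: 0.5294 * 0.18 = 0.0953
Model 2: 0.4706 * 0.1 = 0.0471
Total = 0.1424

0.1424


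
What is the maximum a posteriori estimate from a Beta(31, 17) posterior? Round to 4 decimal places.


The MAP estimate equals the mode of the distribution.
Mode of Beta(a,b) = (a-1)/(a+b-2)
= 30/46
= 0.6522

0.6522


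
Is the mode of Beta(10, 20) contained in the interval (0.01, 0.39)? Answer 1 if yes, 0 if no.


Mode = (a-1)/(a+b-2) = 9/28 = 0.3214
Interval: (0.01, 0.39)
Contains mode? 1

1


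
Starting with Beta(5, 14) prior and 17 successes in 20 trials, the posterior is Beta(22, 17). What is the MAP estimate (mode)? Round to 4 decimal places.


The mode of Beta(a, b) when a > 1 and b > 1 is (a-1)/(a+b-2)
= (22 - 1) / (22 + 17 - 2)
= 21 / 37
= 0.5676

0.5676


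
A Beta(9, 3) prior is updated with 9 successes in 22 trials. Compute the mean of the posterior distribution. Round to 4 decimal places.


After update: Beta(18, 16)
Mean = 18 / (18 + 16) = 18 / 34
= 0.5294

0.5294


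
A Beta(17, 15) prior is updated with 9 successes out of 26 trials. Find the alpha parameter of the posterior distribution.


In the Beta-Binomial conjugate update:
alpha_post = alpha_prior + successes
= 17 + 9
= 26

26


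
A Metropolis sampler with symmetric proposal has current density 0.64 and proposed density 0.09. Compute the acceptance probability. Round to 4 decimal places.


For symmetric proposals, acceptance = min(1, pi(x*)/pi(x))
= min(1, 0.09/0.64)
= min(1, 0.1406) = 0.1406

0.1406


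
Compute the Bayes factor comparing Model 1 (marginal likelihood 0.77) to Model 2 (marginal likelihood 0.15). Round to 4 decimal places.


BF12 = marginal likelihood of M1 / marginal likelihood of M2
= 0.77/0.15
= 5.1333

5.1333


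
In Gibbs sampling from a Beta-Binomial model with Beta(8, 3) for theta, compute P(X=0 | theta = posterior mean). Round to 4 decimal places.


Posterior mean = alpha/(alpha+beta) = 8/11 = 0.7273
P(X=0|theta=mean) = 1 - theta = 0.2727

0.2727


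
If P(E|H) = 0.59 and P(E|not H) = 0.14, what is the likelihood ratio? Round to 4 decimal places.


Likelihood ratio = P(E|H) / P(E|not H)
= 0.59 / 0.14
= 4.2143

4.2143


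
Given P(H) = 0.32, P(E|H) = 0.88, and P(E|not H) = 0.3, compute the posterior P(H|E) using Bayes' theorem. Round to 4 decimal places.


By Bayes' theorem: P(H|E) = P(E|H)*P(H) / P(E)
P(E) = P(E|H)*P(H) + P(E|not H)*P(not H)
P(E) = 0.88*0.32 + 0.3*0.68 = 0.4856
P(H|E) = 0.88*0.32 / 0.4856 = 0.5799

0.5799


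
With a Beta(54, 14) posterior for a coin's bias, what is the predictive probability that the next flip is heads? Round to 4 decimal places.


The predictive probability equals the posterior mean.
P(next = heads) = alpha / (alpha + beta)
= 54 / 68 = 0.7941

0.7941


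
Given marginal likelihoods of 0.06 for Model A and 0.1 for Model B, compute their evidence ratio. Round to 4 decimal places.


Ratio = ML(A) / ML(B) = 0.06/0.1
= 0.6

0.6


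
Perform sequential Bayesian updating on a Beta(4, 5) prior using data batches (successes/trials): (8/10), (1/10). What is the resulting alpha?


Accumulate successes: 9
Posterior alpha = prior alpha + sum of successes
= 4 + 9 = 13

13


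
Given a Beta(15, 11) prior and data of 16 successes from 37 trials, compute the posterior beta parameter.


Number of failures = 37 - 16 = 21
Posterior beta = 11 + 21 = 32

32


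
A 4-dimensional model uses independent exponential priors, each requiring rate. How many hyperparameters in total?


Per parameter: 1 (rate).
Total = 4 * 1 = 4

4


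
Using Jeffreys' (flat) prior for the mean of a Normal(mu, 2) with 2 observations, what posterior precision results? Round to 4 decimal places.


Flat prior means prior precision is 0.
Posterior precision = n / sigma^2 = 2/2 = 1.0

1.0


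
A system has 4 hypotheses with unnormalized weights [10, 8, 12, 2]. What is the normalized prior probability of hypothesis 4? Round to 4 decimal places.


The normalized prior is the weight divided by the total.
Total weight = 32
P(H4) = 2 / 32 = 0.0625

0.0625


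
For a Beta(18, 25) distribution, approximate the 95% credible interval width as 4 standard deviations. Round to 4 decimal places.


Variance of Beta(a,b) = ab / ((a+b)^2 * (a+b+1))
= 18*25 / ((43)^2 * 44)
= 0.0055
SD = sqrt(0.0055) = 0.0744
Width = 4 * SD = 0.2975

0.2975


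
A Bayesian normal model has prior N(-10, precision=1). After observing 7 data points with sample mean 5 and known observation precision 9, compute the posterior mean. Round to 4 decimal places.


Posterior mean = (prior_precision * prior_mean + n * data_precision * data_mean) / (prior_precision + n * data_precision)
Numerator = 1*-10 + 7*9*5 = 305
Denominator = 1 + 7*9 = 64
Posterior mean = 4.7656

4.7656


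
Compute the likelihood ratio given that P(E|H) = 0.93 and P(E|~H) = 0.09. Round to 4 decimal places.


LR = P(E|H) / P(E|~H)
= 0.93 / 0.09 = 10.3333

10.3333


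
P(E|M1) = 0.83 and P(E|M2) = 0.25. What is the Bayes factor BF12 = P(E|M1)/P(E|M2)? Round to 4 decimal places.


Bayes factor BF12 = P(E|M1) / P(E|M2)
= 0.83 / 0.25
= 3.32

3.32


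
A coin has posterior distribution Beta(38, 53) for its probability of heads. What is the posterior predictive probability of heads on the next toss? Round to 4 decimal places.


Posterior predictive = E[theta] = alpha/(alpha+beta)
= 38/91
= 0.4176

0.4176


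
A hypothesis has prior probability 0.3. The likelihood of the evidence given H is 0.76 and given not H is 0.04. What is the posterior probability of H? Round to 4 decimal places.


Using Bayes' theorem:
P(E) = 0.3 * 0.76 + 0.7 * 0.04
P(E) = 0.256
P(H|E) = (0.3 * 0.76) / 0.256 = 0.8906

0.8906


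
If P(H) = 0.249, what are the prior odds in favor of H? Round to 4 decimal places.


Prior odds = P(H) / (1 - P(H))
= 0.249 / 0.751
= 0.3316

0.3316


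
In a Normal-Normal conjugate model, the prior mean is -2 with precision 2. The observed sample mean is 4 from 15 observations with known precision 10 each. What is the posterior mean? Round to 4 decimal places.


Posterior precision = tau0 + n*tau = 2 + 15*10 = 152
Posterior mean = (tau0*mu0 + n*tau*xbar) / posterior_precision
= (2*-2 + 15*10*4) / 152
= 596 / 152 = 3.9211

3.9211


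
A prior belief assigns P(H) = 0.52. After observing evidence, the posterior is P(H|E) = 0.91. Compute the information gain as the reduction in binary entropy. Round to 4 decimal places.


H(prior) = -0.52*log2(0.52) - 0.48*log2(0.48)
= 0.9988
H(post) = -0.91*log2(0.91) - 0.09*log2(0.09)
= 0.4365
IG = 0.9988 - 0.4365 = 0.5624

0.5624


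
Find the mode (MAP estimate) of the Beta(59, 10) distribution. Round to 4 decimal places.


For Beta(a,b) with a,b > 1:
Mode = (a-1)/(a+b-2) = (59-1)/(69-2)
= 58/67 = 0.8657

0.8657


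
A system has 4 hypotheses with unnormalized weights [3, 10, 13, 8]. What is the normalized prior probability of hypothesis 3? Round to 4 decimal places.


The normalized prior is the weight divided by the total.
Total weight = 34
P(H3) = 13 / 34 = 0.3824

0.3824


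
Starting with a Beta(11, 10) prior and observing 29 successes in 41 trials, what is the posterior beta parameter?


Posterior beta = prior beta + failures
Failures = 41 - 29 = 12
beta_post = 10 + 12 = 22

22


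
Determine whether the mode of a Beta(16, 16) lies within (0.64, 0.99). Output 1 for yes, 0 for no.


First find the mode: (a-1)/(a+b-2) = 0.5
Is 0.5 in (0.64, 0.99)? 0

0


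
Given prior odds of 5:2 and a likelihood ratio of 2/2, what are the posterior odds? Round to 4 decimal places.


Posterior odds = prior odds * LR
Prior odds = 5/2 = 2.5
LR = 2/2 = 1.0
Posterior odds = 2.5 * 1.0 = 2.5

2.5


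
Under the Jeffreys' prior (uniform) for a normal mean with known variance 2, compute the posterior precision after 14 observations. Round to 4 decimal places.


Prior precision = 0 (flat prior).
Post. prec. = 0 + n/var = 14/2 = 7.0

7.0


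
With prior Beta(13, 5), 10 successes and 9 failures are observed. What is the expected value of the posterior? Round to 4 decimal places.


Posterior = Beta(23, 14)
E[theta] = alpha/(alpha+beta)
= 23/37 = 0.6216

0.6216


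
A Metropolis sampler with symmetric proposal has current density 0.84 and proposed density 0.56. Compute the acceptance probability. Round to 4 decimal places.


For symmetric proposals, acceptance = min(1, pi(x*)/pi(x))
= min(1, 0.56/0.84)
= min(1, 0.6667) = 0.6667

0.6667


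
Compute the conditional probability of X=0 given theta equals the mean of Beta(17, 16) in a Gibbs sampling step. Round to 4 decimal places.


Mean of Beta(17, 16) = 0.5152
P(X=0 | theta=0.5152) = 0.4848

0.4848


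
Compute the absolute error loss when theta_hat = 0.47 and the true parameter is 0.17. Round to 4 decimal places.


L = |theta_hat - theta_true|
= |0.47 - 0.17| = 0.3

0.3


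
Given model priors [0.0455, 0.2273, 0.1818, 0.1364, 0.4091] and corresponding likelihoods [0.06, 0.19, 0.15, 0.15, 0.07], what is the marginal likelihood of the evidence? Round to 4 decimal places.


P(E) = sum_i P(M_i) P(E|M_i)
= 0.0027 + 0.0432 + 0.0273 + 0.0205 + 0.0286
= 0.1223

0.1223


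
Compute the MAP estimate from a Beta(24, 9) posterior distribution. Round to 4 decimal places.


MAP = mode of Beta distribution
= (alpha - 1)/(alpha + beta - 2)
= (24-1)/(24+9-2)
= 23/31 = 0.7419

0.7419


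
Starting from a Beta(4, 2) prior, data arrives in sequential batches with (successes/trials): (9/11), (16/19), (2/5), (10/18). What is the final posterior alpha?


In sequential Bayesian updating, we sum all successes.
Total successes = 37
Final alpha = 4 + 37 = 41

41


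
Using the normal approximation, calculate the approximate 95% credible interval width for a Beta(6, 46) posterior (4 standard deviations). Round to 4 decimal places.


Var(Beta) = 6*46/(52^2 * 53) = 0.0019
SD = 0.0439
Width ~ 4*SD = 0.1755

0.1755


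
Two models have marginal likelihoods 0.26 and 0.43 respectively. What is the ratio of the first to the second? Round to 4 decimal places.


Evidence ratio = 0.26 / 0.43
= 0.6047

0.6047


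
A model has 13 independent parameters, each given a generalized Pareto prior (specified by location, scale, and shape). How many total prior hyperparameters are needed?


Each generalized Pareto prior needs 3 hyperparameters (location, scale, and shape).
Total = 3 * 13 = 39

39


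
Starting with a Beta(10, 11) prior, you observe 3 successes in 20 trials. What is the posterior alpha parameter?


For a Beta-Binomial conjugate model:
Posterior alpha = prior alpha + number of successes
= 10 + 3 = 13

13


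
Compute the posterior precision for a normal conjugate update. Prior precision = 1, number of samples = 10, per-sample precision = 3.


tau_post = tau_0 + n * tau
= 1 + 10 * 3 = 31

31


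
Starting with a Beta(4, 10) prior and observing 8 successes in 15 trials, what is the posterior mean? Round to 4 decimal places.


Posterior parameters: alpha = 4 + 8 = 12
beta = 10 + 7 = 17
Posterior mean = alpha / (alpha + beta) = 12 / 29
= 0.4138

0.4138


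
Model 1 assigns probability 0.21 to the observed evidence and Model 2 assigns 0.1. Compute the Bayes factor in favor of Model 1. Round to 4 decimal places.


BF = P(data|M1) / P(data|M2)
= 0.21 / 0.1 = 2.1

2.1


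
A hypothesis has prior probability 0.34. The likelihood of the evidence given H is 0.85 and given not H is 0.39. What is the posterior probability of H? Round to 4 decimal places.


Using Bayes' theorem:
P(E) = 0.34 * 0.85 + 0.66 * 0.39
P(E) = 0.5464
P(H|E) = (0.34 * 0.85) / 0.5464 = 0.5289

0.5289


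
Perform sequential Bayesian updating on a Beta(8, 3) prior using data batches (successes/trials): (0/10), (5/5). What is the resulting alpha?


Accumulate successes: 5
Posterior alpha = prior alpha + sum of successes
= 8 + 5 = 13

13


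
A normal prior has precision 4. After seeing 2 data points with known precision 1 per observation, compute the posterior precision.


In the conjugate normal model, precisions add:
tau_posterior = tau_prior + n * tau_data
= 4 + 2*1 = 6

6


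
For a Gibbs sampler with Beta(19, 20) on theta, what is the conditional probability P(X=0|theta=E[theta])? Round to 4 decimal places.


E[theta] = 19/(19+20) = 0.4872
P(X=0|theta) = 1 - theta = 0.5128

0.5128


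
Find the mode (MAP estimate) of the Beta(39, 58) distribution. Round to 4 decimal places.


For Beta(a,b) with a,b > 1:
Mode = (a-1)/(a+b-2) = (39-1)/(97-2)
= 38/95 = 0.4

0.4


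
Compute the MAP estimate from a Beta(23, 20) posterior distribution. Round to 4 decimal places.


MAP = mode of Beta distribution
= (alpha - 1)/(alpha + beta - 2)
= (23-1)/(23+20-2)
= 22/41 = 0.5366

0.5366


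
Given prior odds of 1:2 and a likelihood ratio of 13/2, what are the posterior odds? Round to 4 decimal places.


Posterior odds = prior odds * LR
Prior odds = 1/2 = 0.5
LR = 13/2 = 6.5
Posterior odds = 0.5 * 6.5 = 3.25

3.25


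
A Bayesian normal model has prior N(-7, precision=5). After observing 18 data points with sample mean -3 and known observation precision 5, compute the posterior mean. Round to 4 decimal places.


Posterior mean = (prior_precision * prior_mean + n * data_precision * data_mean) / (prior_precision + n * data_precision)
Numerator = 5*-7 + 18*5*-3 = -305
Denominator = 5 + 18*5 = 95
Posterior mean = -3.2105

-3.2105


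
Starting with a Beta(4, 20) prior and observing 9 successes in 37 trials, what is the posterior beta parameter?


Posterior beta = prior beta + failures
Failures = 37 - 9 = 28
beta_post = 20 + 28 = 48

48


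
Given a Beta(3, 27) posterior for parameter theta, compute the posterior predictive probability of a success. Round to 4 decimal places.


For a Beta-Bernoulli model, the predictive probability is the mean:
P(success) = 3/(3+27) = 3/30 = 0.1

0.1


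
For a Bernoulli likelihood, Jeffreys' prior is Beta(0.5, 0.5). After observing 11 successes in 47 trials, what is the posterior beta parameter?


Jeffreys' prior for Bernoulli is Beta(0.5, 0.5).
Posterior is Beta(0.5 + k, 0.5 + n - k).
Posterior beta = 0.5 + (n - k) = 0.5 + 36 = 36.5

36.5


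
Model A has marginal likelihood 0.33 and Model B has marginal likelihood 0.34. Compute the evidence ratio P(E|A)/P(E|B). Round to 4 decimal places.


Evidence ratio = P(E|A) / P(E|B)
= 0.33 / 0.34
= 0.9706

0.9706


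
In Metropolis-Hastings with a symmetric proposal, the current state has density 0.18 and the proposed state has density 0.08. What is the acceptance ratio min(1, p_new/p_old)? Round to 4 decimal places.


Ratio = p_new / p_old = 0.08 / 0.18 = 0.4444
Acceptance = min(1, 0.4444) = 0.4444

0.4444


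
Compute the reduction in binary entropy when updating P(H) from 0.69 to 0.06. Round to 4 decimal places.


H_before = -p*log2(p) - (1-p)*log2(1-p) for p=0.69: 0.8932
H_after for p=0.06: 0.3274
Reduction = 0.8932 - 0.3274 = 0.5657

0.5657


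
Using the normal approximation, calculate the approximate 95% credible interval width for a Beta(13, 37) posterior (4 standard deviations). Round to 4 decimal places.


Var(Beta) = 13*37/(50^2 * 51) = 0.0038
SD = 0.0614
Width ~ 4*SD = 0.2457

0.2457


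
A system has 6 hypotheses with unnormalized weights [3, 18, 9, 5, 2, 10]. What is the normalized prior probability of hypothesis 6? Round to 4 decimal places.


The normalized prior is the weight divided by the total.
Total weight = 47
P(H6) = 10 / 47 = 0.2128

0.2128


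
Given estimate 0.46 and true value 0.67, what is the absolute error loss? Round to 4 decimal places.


Absolute error = |estimate - true|
= |-0.21| = 0.21

0.21


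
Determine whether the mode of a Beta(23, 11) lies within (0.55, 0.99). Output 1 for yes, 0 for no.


First find the mode: (a-1)/(a+b-2) = 0.6875
Is 0.6875 in (0.55, 0.99)? 1

1


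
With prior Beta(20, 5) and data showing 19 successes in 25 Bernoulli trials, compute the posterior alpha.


Conjugate update: alpha_posterior = alpha_prior + k
= 20 + 19 = 39

39


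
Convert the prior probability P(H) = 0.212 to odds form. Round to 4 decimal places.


P(not H) = 1 - 0.212 = 0.788
Odds = 0.212 / 0.788 = 0.269

0.269


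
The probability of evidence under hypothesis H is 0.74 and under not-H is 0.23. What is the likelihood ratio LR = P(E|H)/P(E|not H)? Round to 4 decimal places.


LR = 0.74 / 0.23
= 3.2174

3.2174


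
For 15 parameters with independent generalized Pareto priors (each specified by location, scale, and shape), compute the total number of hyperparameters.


A generalized Pareto prior has 3 hyperparameters per parameter.
Total = 15 * 3 = 45

45


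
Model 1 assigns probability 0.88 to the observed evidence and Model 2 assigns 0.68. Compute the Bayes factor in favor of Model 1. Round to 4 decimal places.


BF = P(data|M1) / P(data|M2)
= 0.88 / 0.68 = 1.2941

1.2941


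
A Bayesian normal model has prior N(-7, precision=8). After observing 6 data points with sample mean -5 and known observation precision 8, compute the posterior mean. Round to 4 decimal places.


Posterior mean = (prior_precision * prior_mean + n * data_precision * data_mean) / (prior_precision + n * data_precision)
Numerator = 8*-7 + 6*8*-5 = -296
Denominator = 8 + 6*8 = 56
Posterior mean = -5.2857

-5.2857


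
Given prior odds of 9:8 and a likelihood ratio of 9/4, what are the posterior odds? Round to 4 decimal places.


Posterior odds = prior odds * LR
Prior odds = 9/8 = 1.125
LR = 9/4 = 2.25
Posterior odds = 1.125 * 2.25 = 2.5312

2.5312


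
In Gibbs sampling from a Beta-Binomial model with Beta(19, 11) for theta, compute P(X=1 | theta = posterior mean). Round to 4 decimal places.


Posterior mean = alpha/(alpha+beta) = 19/30 = 0.6333
P(X=1|theta=mean) = theta = 0.6333

0.6333


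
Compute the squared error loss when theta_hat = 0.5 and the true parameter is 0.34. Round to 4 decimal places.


L = (theta_hat - theta_true)^2
= (0.5 - 0.34)^2
= 0.16^2 = 0.0256

0.0256


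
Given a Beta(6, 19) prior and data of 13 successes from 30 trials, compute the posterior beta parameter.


Number of failures = 30 - 13 = 17
Posterior beta = 19 + 17 = 36

36


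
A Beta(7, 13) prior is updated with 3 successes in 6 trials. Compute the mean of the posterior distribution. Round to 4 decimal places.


After update: Beta(10, 16)
Mean = 10 / (10 + 16) = 10 / 26
= 0.3846

0.3846


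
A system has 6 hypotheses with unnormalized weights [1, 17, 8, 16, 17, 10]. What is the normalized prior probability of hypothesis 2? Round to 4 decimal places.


The normalized prior is the weight divided by the total.
Total weight = 69
P(H2) = 17 / 69 = 0.2464

0.2464


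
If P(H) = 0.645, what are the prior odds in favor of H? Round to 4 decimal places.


Prior odds = P(H) / (1 - P(H))
= 0.645 / 0.355
= 1.8169

1.8169


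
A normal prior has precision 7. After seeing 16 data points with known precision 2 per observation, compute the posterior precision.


In the conjugate normal model, precisions add:
tau_posterior = tau_prior + n * tau_data
= 7 + 16*2 = 39

39


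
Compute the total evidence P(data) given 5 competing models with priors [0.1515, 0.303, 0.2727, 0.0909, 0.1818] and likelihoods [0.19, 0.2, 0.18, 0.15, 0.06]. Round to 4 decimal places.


Marginal likelihood = sum P(model_i) * P(data|model_i)
Model 1: 0.1515 * 0.19 = 0.0288
Model 2: 0.303 * 0.2 = 0.0606
Model 3: 0.2727 * 0.18 = 0.0491
Model 4: 0.0909 * 0.15 = 0.0136
Model 5: 0.1818 * 0.06 = 0.0109
Total = 0.163

0.163


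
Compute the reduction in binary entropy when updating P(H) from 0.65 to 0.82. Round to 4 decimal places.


H_before = -p*log2(p) - (1-p)*log2(1-p) for p=0.65: 0.9341
H_after for p=0.82: 0.6801
Reduction = 0.9341 - 0.6801 = 0.254

0.254


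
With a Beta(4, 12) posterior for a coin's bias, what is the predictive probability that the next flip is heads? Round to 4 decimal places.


The predictive probability equals the posterior mean.
P(next = heads) = alpha / (alpha + beta)
= 4 / 16 = 0.25

0.25


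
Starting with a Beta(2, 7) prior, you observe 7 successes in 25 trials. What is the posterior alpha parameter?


For a Beta-Binomial conjugate model:
Posterior alpha = prior alpha + number of successes
= 2 + 7 = 9

9


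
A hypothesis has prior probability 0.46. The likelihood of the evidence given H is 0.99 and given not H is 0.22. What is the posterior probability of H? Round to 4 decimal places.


Using Bayes' theorem:
P(E) = 0.46 * 0.99 + 0.54 * 0.22
P(E) = 0.5742
P(H|E) = (0.46 * 0.99) / 0.5742 = 0.7931

0.7931


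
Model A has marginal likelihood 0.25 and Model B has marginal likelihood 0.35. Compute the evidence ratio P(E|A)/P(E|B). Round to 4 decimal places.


Evidence ratio = P(E|A) / P(E|B)
= 0.25 / 0.35
= 0.7143

0.7143


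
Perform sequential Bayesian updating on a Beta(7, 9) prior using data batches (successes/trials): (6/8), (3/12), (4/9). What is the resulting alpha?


Accumulate successes: 13
Posterior alpha = prior alpha + sum of successes
= 7 + 13 = 20

20


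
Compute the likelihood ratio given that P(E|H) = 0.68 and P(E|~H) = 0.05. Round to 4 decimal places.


LR = P(E|H) / P(E|~H)
= 0.68 / 0.05 = 13.6

13.6


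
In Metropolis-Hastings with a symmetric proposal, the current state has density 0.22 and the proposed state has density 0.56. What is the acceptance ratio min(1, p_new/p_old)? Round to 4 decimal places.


Ratio = p_new / p_old = 0.56 / 0.22 = 2.5455
Acceptance = min(1, 2.5455) = 1.0

1.0


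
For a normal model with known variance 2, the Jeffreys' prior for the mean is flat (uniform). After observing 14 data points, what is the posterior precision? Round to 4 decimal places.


Jeffreys' prior for normal mean (known variance) is flat.
Prior precision = 0.
Posterior precision = prior_prec + n/sigma^2 = 0 + 14/2
= 7.0

7.0


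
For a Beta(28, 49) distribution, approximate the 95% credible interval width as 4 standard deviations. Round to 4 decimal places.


Variance of Beta(a,b) = ab / ((a+b)^2 * (a+b+1))
= 28*49 / ((77)^2 * 78)
= 0.003
SD = sqrt(0.003) = 0.0545
Width = 4 * SD = 0.2179

0.2179


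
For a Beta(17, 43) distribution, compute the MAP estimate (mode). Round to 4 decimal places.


MAP = mode = (a-1)/(a+b-2)
= (17-1)/(17+43-2)
= 16/58 = 0.2759

0.2759


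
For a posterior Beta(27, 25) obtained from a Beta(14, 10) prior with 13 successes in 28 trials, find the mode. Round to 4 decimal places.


Mode = (alpha - 1) / (alpha + beta - 2)
= 26 / 50
= 0.52

0.52


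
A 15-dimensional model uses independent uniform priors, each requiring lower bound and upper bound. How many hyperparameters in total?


Per parameter: 2 (lower bound and upper bound).
Total = 15 * 2 = 30

30


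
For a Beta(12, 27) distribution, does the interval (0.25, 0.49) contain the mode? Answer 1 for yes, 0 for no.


Mode of Beta(a,b) = (a-1)/(a+b-2)
= (12-1)/(12+27-2) = 0.2973
Check: 0.25 <= 0.2973 <= 0.49?
Result: 1

1


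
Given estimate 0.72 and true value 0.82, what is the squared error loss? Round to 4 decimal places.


Squared error = (estimate - true)^2
Difference = -0.1
Loss = -0.1^2 = 0.01

0.01


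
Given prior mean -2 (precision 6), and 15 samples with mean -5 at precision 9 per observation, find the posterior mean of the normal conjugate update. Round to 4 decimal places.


The posterior mean is a precision-weighted average of prior and data.
Post. prec. = 6 + 135 = 141
Post. mean = (-12 + -675)/141 = -687/141 = -4.8723

-4.8723


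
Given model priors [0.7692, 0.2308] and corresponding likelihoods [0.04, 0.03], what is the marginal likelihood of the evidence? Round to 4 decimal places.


P(E) = sum_i P(M_i) P(E|M_i)
= 0.0308 + 0.0069
= 0.0377

0.0377


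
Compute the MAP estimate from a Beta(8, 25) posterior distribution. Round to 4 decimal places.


MAP = mode of Beta distribution
= (alpha - 1)/(alpha + beta - 2)
= (8-1)/(8+25-2)
= 7/31 = 0.2258

0.2258


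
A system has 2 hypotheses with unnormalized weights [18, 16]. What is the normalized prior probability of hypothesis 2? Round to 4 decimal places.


The normalized prior is the weight divided by the total.
Total weight = 34
P(H2) = 16 / 34 = 0.4706

0.4706


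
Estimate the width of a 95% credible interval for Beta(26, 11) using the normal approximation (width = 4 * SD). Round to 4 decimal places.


For Beta(a,b): Var = ab/((a+b)^2(a+b+1))
Var = 0.0055, SD = 0.0741
Approximate 95% CI width = 4 * 0.0741 = 0.2966

0.2966


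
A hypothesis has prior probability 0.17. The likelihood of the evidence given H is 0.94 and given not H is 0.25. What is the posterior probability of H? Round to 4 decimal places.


Using Bayes' theorem:
P(E) = 0.17 * 0.94 + 0.83 * 0.25
P(E) = 0.3673
P(H|E) = (0.17 * 0.94) / 0.3673 = 0.4351

0.4351


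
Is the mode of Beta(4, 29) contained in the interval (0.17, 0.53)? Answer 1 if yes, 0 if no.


Mode = (a-1)/(a+b-2) = 3/31 = 0.0968
Interval: (0.17, 0.53)
Contains mode? 0

0


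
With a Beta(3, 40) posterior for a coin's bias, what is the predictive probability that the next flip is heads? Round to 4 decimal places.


The predictive probability equals the posterior mean.
P(next = heads) = alpha / (alpha + beta)
= 3 / 43 = 0.0698

0.0698


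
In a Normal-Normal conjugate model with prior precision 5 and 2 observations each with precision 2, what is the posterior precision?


Posterior precision = prior precision + n * observation precision
= 5 + 2 * 2
= 5 + 4 = 9

9


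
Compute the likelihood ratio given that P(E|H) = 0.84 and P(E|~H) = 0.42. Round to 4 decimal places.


LR = P(E|H) / P(E|~H)
= 0.84 / 0.42 = 2.0

2.0


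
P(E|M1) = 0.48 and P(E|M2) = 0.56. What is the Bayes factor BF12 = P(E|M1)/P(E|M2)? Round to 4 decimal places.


Bayes factor BF12 = P(E|M1) / P(E|M2)
= 0.48 / 0.56
= 0.8571

0.8571


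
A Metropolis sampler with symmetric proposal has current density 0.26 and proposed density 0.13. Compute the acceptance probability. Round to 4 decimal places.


For symmetric proposals, acceptance = min(1, pi(x*)/pi(x))
= min(1, 0.13/0.26)
= min(1, 0.5) = 0.5

0.5


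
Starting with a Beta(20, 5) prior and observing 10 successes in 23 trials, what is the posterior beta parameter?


Posterior beta = prior beta + failures
Failures = 23 - 10 = 13
beta_post = 5 + 13 = 18

18


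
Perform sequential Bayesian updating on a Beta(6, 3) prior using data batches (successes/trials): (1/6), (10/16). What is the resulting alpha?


Accumulate successes: 11
Posterior alpha = prior alpha + sum of successes
= 6 + 11 = 17

17


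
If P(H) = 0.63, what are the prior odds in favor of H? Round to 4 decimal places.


Prior odds = P(H) / (1 - P(H))
= 0.63 / 0.37
= 1.7027

1.7027


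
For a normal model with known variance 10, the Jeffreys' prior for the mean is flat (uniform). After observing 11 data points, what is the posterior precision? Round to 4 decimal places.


Jeffreys' prior for normal mean (known variance) is flat.
Prior precision = 0.
Posterior precision = prior_prec + n/sigma^2 = 0 + 11/10
= 1.1

1.1


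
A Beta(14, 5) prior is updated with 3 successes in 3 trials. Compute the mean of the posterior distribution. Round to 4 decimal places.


After update: Beta(17, 5)
Mean = 17 / (17 + 5) = 17 / 22
= 0.7727

0.7727


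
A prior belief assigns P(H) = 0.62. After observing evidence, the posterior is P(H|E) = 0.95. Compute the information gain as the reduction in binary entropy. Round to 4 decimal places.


H(prior) = -0.62*log2(0.62) - 0.38*log2(0.38)
= 0.958
H(post) = -0.95*log2(0.95) - 0.05*log2(0.05)
= 0.2864
IG = 0.958 - 0.2864 = 0.6716

0.6716


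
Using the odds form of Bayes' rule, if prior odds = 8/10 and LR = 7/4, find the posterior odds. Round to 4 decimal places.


Bayes' rule in odds form: posterior odds = prior odds * LR
= (8 * 7) / (10 * 4)
= 56/40 = 1.4

1.4


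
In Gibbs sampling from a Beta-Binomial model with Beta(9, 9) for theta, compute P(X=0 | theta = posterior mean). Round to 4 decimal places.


Posterior mean = alpha/(alpha+beta) = 9/18 = 0.5
P(X=0|theta=mean) = 1 - theta = 0.5

0.5


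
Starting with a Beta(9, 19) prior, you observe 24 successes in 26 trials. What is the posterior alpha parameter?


For a Beta-Binomial conjugate model:
Posterior alpha = prior alpha + number of successes
= 9 + 24 = 33

33


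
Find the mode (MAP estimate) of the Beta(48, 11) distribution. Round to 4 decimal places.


For Beta(a,b) with a,b > 1:
Mode = (a-1)/(a+b-2) = (48-1)/(59-2)
= 47/57 = 0.8246

0.8246


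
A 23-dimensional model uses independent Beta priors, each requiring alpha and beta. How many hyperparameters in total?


Per parameter: 2 (alpha and beta).
Total = 23 * 2 = 46

46


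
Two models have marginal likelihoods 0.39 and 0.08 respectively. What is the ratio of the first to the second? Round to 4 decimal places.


Evidence ratio = 0.39 / 0.08
= 4.875

4.875


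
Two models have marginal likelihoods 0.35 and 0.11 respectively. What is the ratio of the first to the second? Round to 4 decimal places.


Evidence ratio = 0.35 / 0.11
= 3.1818

3.1818


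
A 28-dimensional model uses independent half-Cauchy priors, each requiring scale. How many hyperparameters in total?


Per parameter: 1 (scale).
Total = 28 * 1 = 28

28


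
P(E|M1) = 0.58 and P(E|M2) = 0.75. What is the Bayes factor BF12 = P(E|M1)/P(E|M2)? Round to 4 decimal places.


Bayes factor BF12 = P(E|M1) / P(E|M2)
= 0.58 / 0.75
= 0.7733

0.7733


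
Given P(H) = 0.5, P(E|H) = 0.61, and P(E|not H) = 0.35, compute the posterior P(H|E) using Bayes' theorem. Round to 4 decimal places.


By Bayes' theorem: P(H|E) = P(E|H)*P(H) / P(E)
P(E) = P(E|H)*P(H) + P(E|not H)*P(not H)
P(E) = 0.61*0.5 + 0.35*0.5 = 0.48
P(H|E) = 0.61*0.5 / 0.48 = 0.6354

0.6354


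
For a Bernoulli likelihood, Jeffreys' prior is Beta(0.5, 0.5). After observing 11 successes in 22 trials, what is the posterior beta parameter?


Jeffreys' prior for Bernoulli is Beta(0.5, 0.5).
Posterior is Beta(0.5 + k, 0.5 + n - k).
Posterior beta = 0.5 + (n - k) = 0.5 + 11 = 11.5

11.5


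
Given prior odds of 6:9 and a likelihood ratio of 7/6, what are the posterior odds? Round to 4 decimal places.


Posterior odds = prior odds * LR
Prior odds = 6/9 = 0.6667
LR = 7/6 = 1.1667
Posterior odds = 0.6667 * 1.1667 = 0.7778

0.7778


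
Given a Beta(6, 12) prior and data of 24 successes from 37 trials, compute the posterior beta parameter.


Number of failures = 37 - 24 = 13
Posterior beta = 12 + 13 = 25

25


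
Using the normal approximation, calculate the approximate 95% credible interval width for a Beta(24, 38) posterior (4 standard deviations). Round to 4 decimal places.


Var(Beta) = 24*38/(62^2 * 63) = 0.0038
SD = 0.0614
Width ~ 4*SD = 0.2455

0.2455


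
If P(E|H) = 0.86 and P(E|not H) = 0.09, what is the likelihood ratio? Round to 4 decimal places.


Likelihood ratio = P(E|H) / P(E|not H)
= 0.86 / 0.09
= 9.5556

9.5556


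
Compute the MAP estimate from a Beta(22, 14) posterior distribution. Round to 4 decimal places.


MAP = mode of Beta distribution
= (alpha - 1)/(alpha + beta - 2)
= (22-1)/(22+14-2)
= 21/34 = 0.6176

0.6176


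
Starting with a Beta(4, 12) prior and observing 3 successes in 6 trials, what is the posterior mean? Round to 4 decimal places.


Posterior parameters: alpha = 4 + 3 = 7
beta = 12 + 3 = 15
Posterior mean = alpha / (alpha + beta) = 7 / 22
= 0.3182

0.3182


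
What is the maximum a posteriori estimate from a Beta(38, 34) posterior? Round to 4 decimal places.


The MAP estimate equals the mode of the distribution.
Mode of Beta(a,b) = (a-1)/(a+b-2)
= 37/70
= 0.5286

0.5286


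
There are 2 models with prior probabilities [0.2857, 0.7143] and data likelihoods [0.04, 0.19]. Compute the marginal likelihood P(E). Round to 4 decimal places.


P(E) = sum over models of P(M_i) * P(E|M_i)
= 0.2857*0.04 + 0.7143*0.19
= 0.1471

0.1471


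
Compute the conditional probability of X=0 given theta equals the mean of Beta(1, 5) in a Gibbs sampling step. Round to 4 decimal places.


Mean of Beta(1, 5) = 0.1667
P(X=0 | theta=0.1667) = 0.8333

0.8333


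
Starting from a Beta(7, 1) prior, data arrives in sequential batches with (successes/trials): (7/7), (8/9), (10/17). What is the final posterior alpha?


In sequential Bayesian updating, we sum all successes.
Total successes = 25
Final alpha = 7 + 25 = 32

32


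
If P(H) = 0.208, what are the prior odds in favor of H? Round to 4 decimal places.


Prior odds = P(H) / (1 - P(H))
= 0.208 / 0.792
= 0.2626

0.2626


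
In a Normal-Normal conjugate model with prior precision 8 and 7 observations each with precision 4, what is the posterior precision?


Posterior precision = prior precision + n * observation precision
= 8 + 7 * 4
= 8 + 28 = 36

36


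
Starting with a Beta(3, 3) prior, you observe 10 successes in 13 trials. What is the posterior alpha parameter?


For a Beta-Binomial conjugate model:
Posterior alpha = prior alpha + number of successes
= 3 + 10 = 13

13


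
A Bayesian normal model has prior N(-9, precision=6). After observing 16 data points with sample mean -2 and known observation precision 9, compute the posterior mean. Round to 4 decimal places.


Posterior mean = (prior_precision * prior_mean + n * data_precision * data_mean) / (prior_precision + n * data_precision)
Numerator = 6*-9 + 16*9*-2 = -342
Denominator = 6 + 16*9 = 150
Posterior mean = -2.28

-2.28


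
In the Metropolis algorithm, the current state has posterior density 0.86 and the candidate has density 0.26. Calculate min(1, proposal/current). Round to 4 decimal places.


Ratio = 0.26/0.86 = 0.3023
Acceptance probability = min(1, 0.3023)
= 0.3023

0.3023


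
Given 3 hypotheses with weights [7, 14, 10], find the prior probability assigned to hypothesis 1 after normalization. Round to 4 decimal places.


To normalize, divide each weight by the sum of all weights.
Sum = 31
Prior(H1) = 7/31 = 0.2258

0.2258


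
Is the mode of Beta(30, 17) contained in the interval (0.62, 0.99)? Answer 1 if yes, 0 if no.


Mode = (a-1)/(a+b-2) = 29/45 = 0.6444
Interval: (0.62, 0.99)
Contains mode? 1

1


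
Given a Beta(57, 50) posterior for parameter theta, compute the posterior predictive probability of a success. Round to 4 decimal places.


For a Beta-Bernoulli model, the predictive probability is the mean:
P(success) = 57/(57+50) = 57/107 = 0.5327

0.5327


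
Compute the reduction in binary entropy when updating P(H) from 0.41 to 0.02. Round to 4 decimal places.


H_before = -p*log2(p) - (1-p)*log2(1-p) for p=0.41: 0.9765
H_after for p=0.02: 0.1414
Reduction = 0.9765 - 0.1414 = 0.8351

0.8351


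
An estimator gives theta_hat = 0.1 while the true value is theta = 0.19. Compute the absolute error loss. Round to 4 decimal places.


The absolute error loss is |theta_hat - theta|
= |0.1 - 0.19|
= 0.09

0.09


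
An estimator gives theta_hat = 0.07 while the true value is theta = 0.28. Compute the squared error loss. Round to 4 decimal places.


The squared error loss is (theta_hat - theta)^2
= (0.07 - 0.28)^2
= (-0.21)^2 = 0.0441

0.0441


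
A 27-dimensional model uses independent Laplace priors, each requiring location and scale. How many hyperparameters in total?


Per parameter: 2 (location and scale).
Total = 27 * 2 = 54

54


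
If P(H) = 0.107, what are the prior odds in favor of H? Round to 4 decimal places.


Prior odds = P(H) / (1 - P(H))
= 0.107 / 0.893
= 0.1198

0.1198


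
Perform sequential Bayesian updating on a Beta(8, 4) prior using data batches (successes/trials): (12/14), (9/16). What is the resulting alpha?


Accumulate successes: 21
Posterior alpha = prior alpha + sum of successes
= 8 + 21 = 29

29


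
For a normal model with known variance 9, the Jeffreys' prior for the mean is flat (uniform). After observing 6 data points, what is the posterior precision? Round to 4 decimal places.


Jeffreys' prior for normal mean (known variance) is flat.
Prior precision = 0.
Posterior precision = prior_prec + n/sigma^2 = 0 + 6/9
= 0.6667

0.6667


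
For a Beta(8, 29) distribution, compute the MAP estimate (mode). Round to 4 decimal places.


MAP = mode = (a-1)/(a+b-2)
= (8-1)/(8+29-2)
= 7/35 = 0.2

0.2


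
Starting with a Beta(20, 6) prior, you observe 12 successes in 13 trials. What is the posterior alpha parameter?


For a Beta-Binomial conjugate model:
Posterior alpha = prior alpha + number of successes
= 20 + 12 = 32

32
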